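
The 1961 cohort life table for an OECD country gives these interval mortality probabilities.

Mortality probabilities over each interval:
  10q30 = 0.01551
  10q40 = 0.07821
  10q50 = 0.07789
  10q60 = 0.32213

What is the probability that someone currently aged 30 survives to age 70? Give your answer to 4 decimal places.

Chaining the interval survival probabilities: (1 − 0.01551) × (1 − 0.07821) × (1 − 0.07789) × (1 − 0.32213).
= 0.98449 × 0.92179 × 0.92211 × 0.67787 = 0.567247.

0.5672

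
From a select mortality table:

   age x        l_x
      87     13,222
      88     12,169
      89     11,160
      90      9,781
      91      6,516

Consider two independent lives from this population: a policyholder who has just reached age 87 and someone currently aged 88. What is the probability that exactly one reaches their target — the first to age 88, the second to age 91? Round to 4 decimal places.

p₁ = l_88/l_87 = 12,169/13,222 = 0.920360; p₂ = l_91/l_88 = 6,516/12,169 = 0.535459.
P(exactly one) = p₁(1−p₂) + (1−p₁)p₂ = 0.427545 + 0.042644 = 0.470189.

0.4702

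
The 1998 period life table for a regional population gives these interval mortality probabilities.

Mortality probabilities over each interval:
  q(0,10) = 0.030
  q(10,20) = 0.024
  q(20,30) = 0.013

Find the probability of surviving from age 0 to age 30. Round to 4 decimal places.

Chaining the interval survival probabilities: (1 − 0.030) × (1 − 0.024) × (1 − 0.013).
= 0.970 × 0.976 × 0.987 = 0.934413.

0.9344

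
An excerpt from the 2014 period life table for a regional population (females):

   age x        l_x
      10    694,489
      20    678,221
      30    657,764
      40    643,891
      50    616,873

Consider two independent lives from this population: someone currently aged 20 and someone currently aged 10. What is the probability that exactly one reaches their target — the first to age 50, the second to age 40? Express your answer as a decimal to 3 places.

p₁ = l_50/l_20 = 616,873/678,221 = 0.909546; p₂ = l_40/l_10 = 643,891/694,489 = 0.927144.
P(exactly one) = p₁(1−p₂) + (1−p₁)p₂ = 0.066266 + 0.083864 = 0.150130.

0.150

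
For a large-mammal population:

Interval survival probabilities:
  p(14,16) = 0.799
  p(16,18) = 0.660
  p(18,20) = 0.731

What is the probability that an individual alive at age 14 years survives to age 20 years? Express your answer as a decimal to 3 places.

0.385

P(survive 14→20) = 0.799 × 0.660 × 0.731.
= 0.385486.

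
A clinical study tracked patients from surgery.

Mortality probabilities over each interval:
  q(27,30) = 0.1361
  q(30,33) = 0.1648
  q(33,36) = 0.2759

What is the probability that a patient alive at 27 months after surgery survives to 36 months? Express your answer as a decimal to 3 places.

Chaining the interval survival probabilities: (1 − 0.1361) × (1 − 0.1648) × (1 − 0.2759).
= 0.8639 × 0.8352 × 0.7241 = 0.522459.

0.522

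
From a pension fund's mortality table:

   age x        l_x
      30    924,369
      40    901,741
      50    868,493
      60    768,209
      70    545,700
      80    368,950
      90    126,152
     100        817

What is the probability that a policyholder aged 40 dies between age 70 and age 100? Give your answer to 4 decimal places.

0.6043

We want 30|30q40 = (l_70 − l_100)/l_40.
This is the probability of reaching 70 but not 100, conditional on being alive at 40: (l_70 − l_100) / l_40.
= (545,700 − 817) / 901,741 = 544,883 / 901,741 = 0.604257.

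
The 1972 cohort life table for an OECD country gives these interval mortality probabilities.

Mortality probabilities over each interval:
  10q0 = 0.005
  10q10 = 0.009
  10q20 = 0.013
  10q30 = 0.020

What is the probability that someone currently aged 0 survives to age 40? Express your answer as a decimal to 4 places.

Chaining the interval survival probabilities: (1 − 0.005) × (1 − 0.009) × (1 − 0.013) × (1 − 0.020).
= 0.995 × 0.991 × 0.987 × 0.980 = 0.953762.

0.9538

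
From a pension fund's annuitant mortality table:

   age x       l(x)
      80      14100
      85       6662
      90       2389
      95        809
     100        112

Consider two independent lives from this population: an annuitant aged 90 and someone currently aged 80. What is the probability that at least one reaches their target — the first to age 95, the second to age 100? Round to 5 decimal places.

p₁ = l(95)/l(90) = 809/2389 = 0.338635; p₂ = l(100)/l(80) = 112/14100 = 0.007943.
P(at least one) = 1 − (1−p₁)(1−p₂) = 1 − 0.661365 × 0.992057 = 0.343888.

0.34389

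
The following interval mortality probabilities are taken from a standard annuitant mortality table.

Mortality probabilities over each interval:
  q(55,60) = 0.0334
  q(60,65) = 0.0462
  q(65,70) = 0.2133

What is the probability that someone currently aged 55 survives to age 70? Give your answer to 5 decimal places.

The overall survival probability is (1 − 0.0334) × (1 − 0.0462) × (1 − 0.2133).
= 0.9666 × 0.9538 × 0.7867 = 0.725293.

0.72529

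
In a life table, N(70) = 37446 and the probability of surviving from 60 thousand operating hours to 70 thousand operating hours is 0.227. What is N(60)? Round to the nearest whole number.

N(60) = N(70) / p = 37446 / 0.227 = 164960.

164960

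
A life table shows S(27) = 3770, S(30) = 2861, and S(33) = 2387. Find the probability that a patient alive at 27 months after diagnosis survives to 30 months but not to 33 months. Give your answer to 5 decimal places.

This is the probability of reaching 30 but not 33, conditional on being alive at 27: (S(30) − S(33)) / S(27).
= (2861 − 2387) / 3770 = 474 / 3770 = 0.125729.

0.12573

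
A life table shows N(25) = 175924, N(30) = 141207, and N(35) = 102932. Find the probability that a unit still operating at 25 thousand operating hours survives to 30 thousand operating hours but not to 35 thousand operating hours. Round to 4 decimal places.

This is the probability of reaching 30 but not 35, conditional on being operational at 25: (N(30) − N(35)) / N(25).
= (141207 − 102932) / 175924 = 38275 / 175924 = 0.217566.

0.2176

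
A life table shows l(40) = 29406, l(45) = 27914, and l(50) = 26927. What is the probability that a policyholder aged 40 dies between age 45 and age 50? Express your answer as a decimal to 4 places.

This is the probability of reaching 45 but not 50, conditional on being alive at 40: (l(45) − l(50)) / l(40).
= (27914 − 26927) / 29406 = 987 / 29406 = 0.033565.

0.0336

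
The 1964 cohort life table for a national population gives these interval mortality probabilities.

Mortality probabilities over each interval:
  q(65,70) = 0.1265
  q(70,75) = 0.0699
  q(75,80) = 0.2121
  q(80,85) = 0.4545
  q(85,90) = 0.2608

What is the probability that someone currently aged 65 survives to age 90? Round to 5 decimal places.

Chaining the interval survival probabilities: (1 − 0.1265) × (1 − 0.0699) × (1 − 0.2121) × (1 − 0.4545) × (1 − 0.2608).
= 0.8735 × 0.9301 × 0.7879 × 0.5455 × 0.7392 = 0.258119.

0.25812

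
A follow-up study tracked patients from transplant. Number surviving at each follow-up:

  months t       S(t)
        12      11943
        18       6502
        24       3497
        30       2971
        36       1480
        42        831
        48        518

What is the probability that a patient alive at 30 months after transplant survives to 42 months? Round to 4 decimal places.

The conditional survival probability is S(42)/S(30) = 831/2971 = 0.279704.

0.2797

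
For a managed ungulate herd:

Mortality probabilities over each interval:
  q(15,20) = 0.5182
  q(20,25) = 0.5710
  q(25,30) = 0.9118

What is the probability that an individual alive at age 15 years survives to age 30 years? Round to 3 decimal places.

0.018

Chaining the interval survival probabilities: (1 − 0.5182) × (1 − 0.5710) × (1 − 0.9118).
= 0.4818 × 0.4290 × 0.0882 = 0.018230.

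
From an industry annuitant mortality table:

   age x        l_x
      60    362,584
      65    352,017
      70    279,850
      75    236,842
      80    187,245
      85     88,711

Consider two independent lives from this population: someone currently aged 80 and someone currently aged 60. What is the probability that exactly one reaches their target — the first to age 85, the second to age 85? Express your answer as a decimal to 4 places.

0.4866

p₁ = l_85/l_80 = 88,711/187,245 = 0.473770; p₂ = l_85/l_60 = 88,711/362,584 = 0.244663.
P(exactly one) = p₁(1−p₂) + (1−p₁)p₂ = 0.357856 + 0.128749 = 0.486605.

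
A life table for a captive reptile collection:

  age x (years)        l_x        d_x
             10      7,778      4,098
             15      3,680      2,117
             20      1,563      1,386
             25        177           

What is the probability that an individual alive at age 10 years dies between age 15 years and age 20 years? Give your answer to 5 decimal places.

0.27218

This is the probability of reaching 15 but not 20, conditional on being alive at 10: (l_15 − l_20) / l_10.
= (3,680 − 1,563) / 7,778 = 2,117 / 7,778 = 0.272178.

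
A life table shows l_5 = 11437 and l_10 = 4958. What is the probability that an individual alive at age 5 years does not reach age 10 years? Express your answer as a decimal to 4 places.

P(die before 10 | alive at 5) = 1 − l_10/l_5 = 1 − 4958/11437 = (6479)/11437 = 0.566495.

0.5665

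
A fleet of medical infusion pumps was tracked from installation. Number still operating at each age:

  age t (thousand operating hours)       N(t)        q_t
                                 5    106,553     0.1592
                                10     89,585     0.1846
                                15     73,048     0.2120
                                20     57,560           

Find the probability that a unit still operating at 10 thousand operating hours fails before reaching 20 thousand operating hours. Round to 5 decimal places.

P(fail before 20 | operational at 10) = 1 − N(20)/N(10) = 1 − 57,560/89,585 = (32,025)/89,585 = 0.357482.

0.35748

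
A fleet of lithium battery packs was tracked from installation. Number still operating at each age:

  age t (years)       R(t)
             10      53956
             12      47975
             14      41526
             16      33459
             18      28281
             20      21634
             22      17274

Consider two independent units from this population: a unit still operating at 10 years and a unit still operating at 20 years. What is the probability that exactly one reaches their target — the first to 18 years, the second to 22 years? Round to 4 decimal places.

0.4856

p₁ = R(18)/R(10) = 28281/53956 = 0.524149; p₂ = R(22)/R(20) = 17274/21634 = 0.798465.
P(exactly one) = p₁(1−p₂) + (1−p₁)p₂ = 0.105634 + 0.379950 = 0.485585.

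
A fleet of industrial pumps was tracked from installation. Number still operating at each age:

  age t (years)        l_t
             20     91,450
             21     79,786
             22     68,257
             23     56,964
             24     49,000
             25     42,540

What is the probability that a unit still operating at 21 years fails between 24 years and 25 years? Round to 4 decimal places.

This is the probability of reaching 24 but not 25, conditional on being operational at 21: (l_24 − l_25) / l_21.
= (49,000 − 42,540) / 79,786 = 6,460 / 79,786 = 0.080967.

0.0810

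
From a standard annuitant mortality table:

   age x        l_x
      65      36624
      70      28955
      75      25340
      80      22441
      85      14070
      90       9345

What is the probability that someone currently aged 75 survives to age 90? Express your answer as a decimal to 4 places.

We want 15p75 = l_90/l_75.
The conditional survival probability is l_90/l_75 = 9345/25340 = 0.368785.

0.3688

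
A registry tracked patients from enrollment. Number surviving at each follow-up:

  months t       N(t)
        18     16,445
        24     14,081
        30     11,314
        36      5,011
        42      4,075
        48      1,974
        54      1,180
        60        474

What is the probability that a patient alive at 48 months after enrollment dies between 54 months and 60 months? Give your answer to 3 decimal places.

0.358

This is the probability of reaching 54 but not 60, conditional on being alive at 48: (N(54) − N(60)) / N(48).
= (1,180 − 474) / 1,974 = 706 / 1,974 = 0.357649.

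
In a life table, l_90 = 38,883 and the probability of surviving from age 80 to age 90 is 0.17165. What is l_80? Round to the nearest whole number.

226525

l_80 = l_90 / p = 38,883 / 0.17165 = 226525.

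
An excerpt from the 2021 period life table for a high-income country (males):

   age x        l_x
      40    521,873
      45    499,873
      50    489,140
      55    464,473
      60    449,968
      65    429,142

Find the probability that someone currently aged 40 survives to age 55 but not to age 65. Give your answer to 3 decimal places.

0.068

We want 15|10q40 = (l_55 − l_65)/l_40.
This is the probability of reaching 55 but not 65, conditional on being alive at 40: (l_55 − l_65) / l_40.
= (464,473 − 429,142) / 521,873 = 35,331 / 521,873 = 0.067700.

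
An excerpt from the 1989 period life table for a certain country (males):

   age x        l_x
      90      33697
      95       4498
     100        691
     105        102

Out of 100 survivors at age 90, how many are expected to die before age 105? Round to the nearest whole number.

The relevant probability is 1 − 102/33697 = 0.996973.
Expected number = 100 × 0.996973 = 100.

100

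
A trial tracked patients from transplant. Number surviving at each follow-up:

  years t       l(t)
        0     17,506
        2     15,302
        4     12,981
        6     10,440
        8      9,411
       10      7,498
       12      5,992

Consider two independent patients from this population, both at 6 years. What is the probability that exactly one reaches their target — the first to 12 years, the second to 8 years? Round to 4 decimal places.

0.4406

p₁ = l(12)/l(6) = 5,992/10,440 = 0.573946; p₂ = l(8)/l(6) = 9,411/10,440 = 0.901437.
P(exactly one) = p₁(1−p₂) + (1−p₁)p₂ = 0.056570 + 0.384061 = 0.440631.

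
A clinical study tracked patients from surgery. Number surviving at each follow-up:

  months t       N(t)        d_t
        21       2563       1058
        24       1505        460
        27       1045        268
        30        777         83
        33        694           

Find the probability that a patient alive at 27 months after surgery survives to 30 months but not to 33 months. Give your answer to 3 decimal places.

0.079

This is the probability of reaching 30 but not 33, conditional on being alive at 27: (N(30) − N(33)) / N(27).
= (777 − 694) / 1045 = 83 / 1045 = 0.079426.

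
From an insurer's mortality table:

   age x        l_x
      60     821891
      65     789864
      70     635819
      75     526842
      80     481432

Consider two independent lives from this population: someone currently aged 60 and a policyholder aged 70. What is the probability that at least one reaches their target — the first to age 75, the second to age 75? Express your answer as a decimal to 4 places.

p₁ = l_75/l_60 = 526842/821891 = 0.641012; p₂ = l_75/l_70 = 526842/635819 = 0.828604.
P(at least one) = 1 − (1−p₁)(1−p₂) = 1 − 0.358988 × 0.171396 = 0.938471.

0.9385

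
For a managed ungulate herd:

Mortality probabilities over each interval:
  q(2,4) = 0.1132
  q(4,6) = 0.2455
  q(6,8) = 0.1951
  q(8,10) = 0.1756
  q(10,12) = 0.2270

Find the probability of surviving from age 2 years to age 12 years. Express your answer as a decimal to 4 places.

Survival from 2 to 12 is the product of surviving each interval: (1 − 0.1132) × (1 − 0.2455) × (1 − 0.1951) × (1 − 0.1756) × (1 − 0.2270).
= 0.8868 × 0.7545 × 0.8049 × 0.8244 × 0.7730 = 0.343198.

0.3432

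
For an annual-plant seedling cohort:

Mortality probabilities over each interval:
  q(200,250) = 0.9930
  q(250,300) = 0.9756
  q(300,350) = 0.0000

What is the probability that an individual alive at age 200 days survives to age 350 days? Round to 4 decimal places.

Survival from 200 to 350 is the product of surviving each interval: (1 − 0.9930) × (1 − 0.9756) × (1 − 0.0000).
= 0.0070 × 0.0244 × 1.0000 = 0.000171.

0.0002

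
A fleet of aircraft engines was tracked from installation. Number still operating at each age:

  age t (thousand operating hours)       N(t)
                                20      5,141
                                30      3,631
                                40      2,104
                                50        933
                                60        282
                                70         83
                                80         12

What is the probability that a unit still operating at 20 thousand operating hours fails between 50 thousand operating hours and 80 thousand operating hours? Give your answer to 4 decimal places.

This is the probability of reaching 50 but not 80, conditional on being operational at 20: (N(50) − N(80)) / N(20).
= (933 − 12) / 5,141 = 921 / 5,141 = 0.179148.

0.1791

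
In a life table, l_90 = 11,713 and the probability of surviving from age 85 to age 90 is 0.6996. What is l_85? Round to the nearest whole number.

16742

l_85 = l_90 / p = 11,713 / 0.6996 = 16742.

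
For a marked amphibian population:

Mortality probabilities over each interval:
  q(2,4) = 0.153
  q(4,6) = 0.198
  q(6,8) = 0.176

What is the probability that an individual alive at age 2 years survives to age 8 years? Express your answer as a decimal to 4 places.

0.5597

The overall survival probability is (1 − 0.153) × (1 − 0.198) × (1 − 0.176).
= 0.847 × 0.802 × 0.824 = 0.559738.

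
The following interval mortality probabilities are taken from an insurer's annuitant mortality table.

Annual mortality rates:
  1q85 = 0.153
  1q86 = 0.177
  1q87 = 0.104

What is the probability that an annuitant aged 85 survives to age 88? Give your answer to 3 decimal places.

The overall survival probability is (1 − 0.153) × (1 − 0.177) × (1 − 0.104).
= 0.847 × 0.823 × 0.896 = 0.624585.

0.625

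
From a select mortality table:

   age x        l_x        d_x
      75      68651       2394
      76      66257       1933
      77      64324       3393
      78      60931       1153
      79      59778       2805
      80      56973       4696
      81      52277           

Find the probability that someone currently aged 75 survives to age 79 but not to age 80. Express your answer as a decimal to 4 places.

0.0409

We want 4|1q75 = (l_79 − l_80)/l_75.
This is the probability of reaching 79 but not 80, conditional on being alive at 75: (l_79 − l_80) / l_75.
= (59778 − 56973) / 68651 = 2805 / 68651 = 0.040859.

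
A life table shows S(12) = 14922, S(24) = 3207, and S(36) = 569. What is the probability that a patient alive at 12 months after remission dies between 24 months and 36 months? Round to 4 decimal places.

0.1768

This is the probability of reaching 24 but not 36, conditional on being alive at 12: (S(24) − S(36)) / S(12).
= (3207 − 569) / 14922 = 2638 / 14922 = 0.176786.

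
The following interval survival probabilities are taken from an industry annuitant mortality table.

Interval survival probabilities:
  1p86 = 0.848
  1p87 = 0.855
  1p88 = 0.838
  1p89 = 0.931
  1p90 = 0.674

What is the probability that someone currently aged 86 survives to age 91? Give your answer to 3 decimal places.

Chaining the interval survival probabilities: 0.848 × 0.855 × 0.838 × 0.931 × 0.674.
= 0.381255.

0.381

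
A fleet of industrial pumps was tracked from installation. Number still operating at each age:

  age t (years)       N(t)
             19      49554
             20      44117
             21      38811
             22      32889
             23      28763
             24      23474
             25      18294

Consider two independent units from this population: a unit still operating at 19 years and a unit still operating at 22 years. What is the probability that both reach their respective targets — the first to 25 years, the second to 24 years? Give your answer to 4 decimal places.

p₁ = N(25)/N(19) = 18294/49554 = 0.369173; p₂ = N(24)/N(22) = 23474/32889 = 0.713734.
P(both) = p₁ × p₂ = 0.369173 × 0.713734 = 0.263491.

0.2635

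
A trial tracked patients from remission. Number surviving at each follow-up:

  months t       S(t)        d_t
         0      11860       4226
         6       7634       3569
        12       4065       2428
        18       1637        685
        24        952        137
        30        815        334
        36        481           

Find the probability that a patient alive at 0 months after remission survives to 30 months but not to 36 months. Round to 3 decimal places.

0.028

This is the probability of reaching 30 but not 36, conditional on being alive at 0: (S(30) − S(36)) / S(0).
= (815 − 481) / 11860 = 334 / 11860 = 0.028162.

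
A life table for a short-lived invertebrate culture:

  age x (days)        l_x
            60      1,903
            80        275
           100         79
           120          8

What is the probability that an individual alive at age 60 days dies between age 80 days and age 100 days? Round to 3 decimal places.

This is the probability of reaching 80 but not 100, conditional on being alive at 60: (l_80 − l_100) / l_60.
= (275 − 79) / 1,903 = 196 / 1,903 = 0.102995.

0.103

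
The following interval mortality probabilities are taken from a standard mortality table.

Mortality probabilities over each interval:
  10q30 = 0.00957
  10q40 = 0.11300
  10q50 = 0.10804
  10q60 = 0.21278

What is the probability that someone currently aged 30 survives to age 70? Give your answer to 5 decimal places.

The overall survival probability is (1 − 0.00957) × (1 − 0.11300) × (1 − 0.10804) × (1 − 0.21278).
= 0.99043 × 0.88700 × 0.89196 × 0.78722 = 0.616863.

0.61686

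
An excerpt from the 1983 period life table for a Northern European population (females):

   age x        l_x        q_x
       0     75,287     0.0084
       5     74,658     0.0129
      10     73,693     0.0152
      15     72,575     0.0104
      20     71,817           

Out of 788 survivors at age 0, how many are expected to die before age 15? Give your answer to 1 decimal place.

The relevant probability is 1 − 72,575/75,287 = 0.036022.
Expected number = 788 × 0.036022 = 28.4.

28.4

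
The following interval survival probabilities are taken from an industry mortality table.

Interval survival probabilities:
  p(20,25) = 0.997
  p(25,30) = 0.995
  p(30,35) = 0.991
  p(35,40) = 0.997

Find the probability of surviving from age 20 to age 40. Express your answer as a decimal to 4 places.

0.9801

The overall survival probability is 0.997 × 0.995 × 0.991 × 0.997.
= 0.980138.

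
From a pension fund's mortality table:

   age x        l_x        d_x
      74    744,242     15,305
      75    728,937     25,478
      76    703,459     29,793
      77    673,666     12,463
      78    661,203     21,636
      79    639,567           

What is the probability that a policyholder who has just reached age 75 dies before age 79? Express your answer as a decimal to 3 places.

0.123

P(die before 79 | alive at 75) = 1 − l_79/l_75 = 1 − 639,567/728,937 = (89,370)/728,937 = 0.122603.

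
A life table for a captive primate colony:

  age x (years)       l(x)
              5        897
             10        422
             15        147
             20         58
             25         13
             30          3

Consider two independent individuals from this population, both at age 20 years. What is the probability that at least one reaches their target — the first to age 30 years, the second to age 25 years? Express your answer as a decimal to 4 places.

0.2643

p₁ = l(30)/l(20) = 3/58 = 0.051724; p₂ = l(25)/l(20) = 13/58 = 0.224138.
P(at least one) = 1 − (1−p₁)(1−p₂) = 1 − 0.948276 × 0.775862 = 0.264269.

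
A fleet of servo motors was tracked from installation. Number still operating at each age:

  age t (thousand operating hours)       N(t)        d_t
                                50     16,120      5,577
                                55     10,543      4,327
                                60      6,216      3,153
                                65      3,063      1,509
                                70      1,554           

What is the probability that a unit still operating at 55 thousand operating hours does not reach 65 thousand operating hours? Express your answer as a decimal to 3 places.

P(fail before 65 | operational at 55) = 1 − N(65)/N(55) = 1 − 3,063/10,543 = (7,480)/10,543 = 0.709475.

0.709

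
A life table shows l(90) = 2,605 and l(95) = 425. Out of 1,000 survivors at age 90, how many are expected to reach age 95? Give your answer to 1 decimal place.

163.1

The relevant probability is 425/2,605 = 0.163148.
Expected number = 1,000 × 0.163148 = 163.1.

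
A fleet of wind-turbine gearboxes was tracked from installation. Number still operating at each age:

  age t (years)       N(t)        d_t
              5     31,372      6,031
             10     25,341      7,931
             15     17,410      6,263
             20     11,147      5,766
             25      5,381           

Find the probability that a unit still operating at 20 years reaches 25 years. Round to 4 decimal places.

The conditional survival probability is N(25)/N(20) = 5,381/11,147 = 0.482731.

0.4827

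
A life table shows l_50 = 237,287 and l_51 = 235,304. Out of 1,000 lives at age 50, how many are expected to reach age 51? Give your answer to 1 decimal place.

The relevant probability is 235,304/237,287 = 0.991643.
Expected number = 1,000 × 0.991643 = 991.6.

991.6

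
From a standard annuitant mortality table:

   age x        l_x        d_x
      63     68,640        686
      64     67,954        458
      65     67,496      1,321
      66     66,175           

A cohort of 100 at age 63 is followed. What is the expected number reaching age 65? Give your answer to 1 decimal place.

The relevant probability is 67,496/68,640 = 0.983333.
Expected number = 100 × 0.983333 = 98.3.

98.3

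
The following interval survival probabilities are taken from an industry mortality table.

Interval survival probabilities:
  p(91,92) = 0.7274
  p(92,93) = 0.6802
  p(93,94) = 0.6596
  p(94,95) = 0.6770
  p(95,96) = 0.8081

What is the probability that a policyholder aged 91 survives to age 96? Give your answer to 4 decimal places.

Survival from 91 to 96 is the product of surviving each interval: 0.7274 × 0.6802 × 0.6596 × 0.6770 × 0.8081.
= 0.178544.

0.1785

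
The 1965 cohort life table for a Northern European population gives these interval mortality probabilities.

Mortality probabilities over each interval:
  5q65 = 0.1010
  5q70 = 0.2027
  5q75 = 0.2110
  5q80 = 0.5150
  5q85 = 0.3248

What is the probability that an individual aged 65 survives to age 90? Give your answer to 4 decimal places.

0.1852

Survival from 65 to 90 is the product of surviving each interval: (1 − 0.1010) × (1 − 0.2027) × (1 − 0.2110) × (1 − 0.5150) × (1 − 0.3248).
= 0.8990 × 0.7973 × 0.7890 × 0.4850 × 0.6752 = 0.185196.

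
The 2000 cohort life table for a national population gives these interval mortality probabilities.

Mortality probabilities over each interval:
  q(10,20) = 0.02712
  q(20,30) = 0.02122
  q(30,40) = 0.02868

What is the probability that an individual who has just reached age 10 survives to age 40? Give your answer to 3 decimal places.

0.925

P(survive 10→40) = (1 − 0.02712) × (1 − 0.02122) × (1 − 0.02868).
= 0.97288 × 0.97878 × 0.97132 = 0.924925.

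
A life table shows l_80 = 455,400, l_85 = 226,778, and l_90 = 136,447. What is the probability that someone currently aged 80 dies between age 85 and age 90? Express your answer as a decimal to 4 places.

0.1984

This is the probability of reaching 85 but not 90, conditional on being alive at 80: (l_85 − l_90) / l_80.
= (226,778 − 136,447) / 455,400 = 90,331 / 455,400 = 0.198355.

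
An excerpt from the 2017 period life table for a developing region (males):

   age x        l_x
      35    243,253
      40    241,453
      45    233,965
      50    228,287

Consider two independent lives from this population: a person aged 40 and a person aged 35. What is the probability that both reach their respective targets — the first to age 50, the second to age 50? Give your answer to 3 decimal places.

0.887

p₁ = l_50/l_40 = 228,287/241,453 = 0.945472; p₂ = l_50/l_35 = 228,287/243,253 = 0.938476.
P(both) = p₁ × p₂ = 0.945472 × 0.938476 = 0.887303.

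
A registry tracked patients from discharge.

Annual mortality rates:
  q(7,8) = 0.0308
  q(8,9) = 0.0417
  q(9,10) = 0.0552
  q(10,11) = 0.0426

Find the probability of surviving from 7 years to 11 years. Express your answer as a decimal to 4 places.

0.8401

The overall survival probability is (1 − 0.0308) × (1 − 0.0417) × (1 − 0.0552) × (1 − 0.0426).
= 0.9692 × 0.9583 × 0.9448 × 0.9574 = 0.840133.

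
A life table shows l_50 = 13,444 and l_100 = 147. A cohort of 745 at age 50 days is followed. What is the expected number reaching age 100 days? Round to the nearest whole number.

The relevant probability is 147/13,444 = 0.010934.
Expected number = 745 × 0.010934 = 8.

8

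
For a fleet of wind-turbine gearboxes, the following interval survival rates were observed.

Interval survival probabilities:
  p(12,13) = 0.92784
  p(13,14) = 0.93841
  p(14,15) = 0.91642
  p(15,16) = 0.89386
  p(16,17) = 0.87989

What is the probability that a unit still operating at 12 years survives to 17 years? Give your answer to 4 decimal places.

P(survive 12→17) = 0.92784 × 0.93841 × 0.91642 × 0.89386 × 0.87989.
= 0.627564.

0.6276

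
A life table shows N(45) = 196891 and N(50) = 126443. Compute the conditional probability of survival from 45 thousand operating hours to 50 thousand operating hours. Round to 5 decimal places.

0.64220

The conditional survival probability is N(50)/N(45) = 126443/196891 = 0.642198.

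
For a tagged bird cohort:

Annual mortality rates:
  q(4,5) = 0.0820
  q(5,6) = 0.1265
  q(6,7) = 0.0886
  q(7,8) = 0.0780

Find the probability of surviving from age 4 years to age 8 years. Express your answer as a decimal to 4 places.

0.6738

The overall survival probability is (1 − 0.0820) × (1 − 0.1265) × (1 − 0.0886) × (1 − 0.0780).
= 0.9180 × 0.8735 × 0.9114 × 0.9220 = 0.673823.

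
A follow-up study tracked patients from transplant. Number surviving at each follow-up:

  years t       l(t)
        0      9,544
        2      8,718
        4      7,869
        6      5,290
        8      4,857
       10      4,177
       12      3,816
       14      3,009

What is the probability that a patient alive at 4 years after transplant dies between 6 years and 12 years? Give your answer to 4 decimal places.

0.1873

This is the probability of reaching 6 but not 12, conditional on being alive at 4: (l(6) − l(12)) / l(4).
= (5,290 − 3,816) / 7,869 = 1,474 / 7,869 = 0.187317.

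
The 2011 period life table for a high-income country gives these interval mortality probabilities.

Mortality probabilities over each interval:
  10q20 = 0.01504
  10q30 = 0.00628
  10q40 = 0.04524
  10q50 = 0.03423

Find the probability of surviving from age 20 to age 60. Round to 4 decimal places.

40p20 = (1 − 0.01504) × (1 − 0.00628) × (1 − 0.04524) × (1 − 0.03423).
= 0.98496 × 0.99372 × 0.95476 × 0.96577 = 0.902507.

0.9025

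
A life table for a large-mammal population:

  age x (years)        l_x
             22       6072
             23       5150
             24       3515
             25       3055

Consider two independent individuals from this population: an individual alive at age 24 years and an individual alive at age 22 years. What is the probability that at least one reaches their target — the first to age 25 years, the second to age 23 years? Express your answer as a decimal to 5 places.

p₁ = l_25/l_24 = 3055/3515 = 0.869132; p₂ = l_23/l_22 = 5150/6072 = 0.848155.
P(at least one) = 1 − (1−p₁)(1−p₂) = 1 − 0.130868 × 0.151845 = 0.980128.

0.98013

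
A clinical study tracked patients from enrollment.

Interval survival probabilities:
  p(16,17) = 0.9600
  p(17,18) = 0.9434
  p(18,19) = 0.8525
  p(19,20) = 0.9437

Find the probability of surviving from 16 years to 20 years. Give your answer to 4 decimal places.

0.7286

The overall survival probability is 0.9600 × 0.9434 × 0.8525 × 0.9437.
= 0.728611.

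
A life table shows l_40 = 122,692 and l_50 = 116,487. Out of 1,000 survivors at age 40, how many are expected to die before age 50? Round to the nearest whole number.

The relevant probability is 1 − 116,487/122,692 = 0.050574.
Expected number = 1,000 × 0.050574 = 51.

51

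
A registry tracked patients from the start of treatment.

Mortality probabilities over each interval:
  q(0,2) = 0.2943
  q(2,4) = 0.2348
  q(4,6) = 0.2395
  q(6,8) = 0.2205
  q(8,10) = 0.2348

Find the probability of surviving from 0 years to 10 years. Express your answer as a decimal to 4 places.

Survival from 0 to 10 is the product of surviving each interval: (1 − 0.2943) × (1 − 0.2348) × (1 − 0.2395) × (1 − 0.2205) × (1 − 0.2348).
= 0.7057 × 0.7652 × 0.7605 × 0.7795 × 0.7652 = 0.244954.

0.2450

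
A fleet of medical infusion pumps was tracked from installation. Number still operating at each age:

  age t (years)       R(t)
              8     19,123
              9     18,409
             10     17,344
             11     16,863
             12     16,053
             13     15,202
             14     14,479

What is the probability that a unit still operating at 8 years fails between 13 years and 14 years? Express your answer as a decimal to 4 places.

This is the probability of reaching 13 but not 14, conditional on being operational at 8: (R(13) − R(14)) / R(8).
= (15,202 − 14,479) / 19,123 = 723 / 19,123 = 0.037808.

0.0378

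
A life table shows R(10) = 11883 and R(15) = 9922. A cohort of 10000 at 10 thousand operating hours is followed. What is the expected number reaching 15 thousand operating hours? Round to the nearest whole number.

The relevant probability is 9922/11883 = 0.834974.
Expected number = 10000 × 0.834974 = 8350.

8350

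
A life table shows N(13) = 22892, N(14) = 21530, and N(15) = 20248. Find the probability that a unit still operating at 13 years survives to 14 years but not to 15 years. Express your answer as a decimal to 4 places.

This is the probability of reaching 14 but not 15, conditional on being operational at 13: (N(14) − N(15)) / N(13).
= (21530 − 20248) / 22892 = 1282 / 22892 = 0.056002.

0.0560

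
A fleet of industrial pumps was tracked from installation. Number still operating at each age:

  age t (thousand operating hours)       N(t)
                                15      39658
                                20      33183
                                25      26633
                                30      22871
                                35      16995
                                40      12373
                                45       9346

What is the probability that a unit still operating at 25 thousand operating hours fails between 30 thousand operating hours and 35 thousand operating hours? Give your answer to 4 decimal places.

This is the probability of reaching 30 but not 35, conditional on being operational at 25: (N(30) − N(35)) / N(25).
= (22871 − 16995) / 26633 = 5876 / 26633 = 0.220629.

0.2206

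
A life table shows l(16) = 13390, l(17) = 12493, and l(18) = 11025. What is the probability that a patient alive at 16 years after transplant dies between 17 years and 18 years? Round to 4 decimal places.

0.1096

This is the probability of reaching 17 but not 18, conditional on being alive at 16: (l(17) − l(18)) / l(16).
= (12493 − 11025) / 13390 = 1468 / 13390 = 0.109634.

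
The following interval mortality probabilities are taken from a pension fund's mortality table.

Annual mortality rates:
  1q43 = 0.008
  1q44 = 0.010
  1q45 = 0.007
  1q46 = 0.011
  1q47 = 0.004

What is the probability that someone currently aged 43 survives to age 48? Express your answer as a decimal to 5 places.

Chaining the interval survival probabilities: (1 − 0.008) × (1 − 0.010) × (1 − 0.007) × (1 − 0.011) × (1 − 0.004).
= 0.992 × 0.990 × 0.993 × 0.989 × 0.996 = 0.960620.

0.96062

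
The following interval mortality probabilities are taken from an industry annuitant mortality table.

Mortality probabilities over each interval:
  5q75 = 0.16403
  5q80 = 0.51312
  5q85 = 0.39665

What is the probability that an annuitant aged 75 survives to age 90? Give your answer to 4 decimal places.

0.2456

Chaining the interval survival probabilities: (1 − 0.16403) × (1 − 0.51312) × (1 − 0.39665).
= 0.83597 × 0.48688 × 0.60335 = 0.245574.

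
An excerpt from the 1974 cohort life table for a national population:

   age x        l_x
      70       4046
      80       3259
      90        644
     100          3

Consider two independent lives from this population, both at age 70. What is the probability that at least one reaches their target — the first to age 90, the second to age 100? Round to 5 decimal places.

0.15979

p₁ = l_90/l_70 = 644/4046 = 0.159170; p₂ = l_100/l_70 = 3/4046 = 0.000741.
P(at least one) = 1 − (1−p₁)(1−p₂) = 1 − 0.840830 × 0.999259 = 0.159793.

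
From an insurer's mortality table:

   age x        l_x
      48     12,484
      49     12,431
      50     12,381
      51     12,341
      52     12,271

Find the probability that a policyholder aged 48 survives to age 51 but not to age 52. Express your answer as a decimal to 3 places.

This is the probability of reaching 51 but not 52, conditional on being alive at 48: (l_51 − l_52) / l_48.
= (12,341 − 12,271) / 12,484 = 70 / 12,484 = 0.005607.

0.006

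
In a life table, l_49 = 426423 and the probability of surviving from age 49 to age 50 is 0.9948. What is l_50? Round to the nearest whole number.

l_50 = l_49 × p = 426423 × 0.9948 = 424206.

424206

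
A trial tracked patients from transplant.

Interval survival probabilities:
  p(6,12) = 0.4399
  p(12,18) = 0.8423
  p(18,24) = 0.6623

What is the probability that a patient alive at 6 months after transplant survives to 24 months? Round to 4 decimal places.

Chaining the interval survival probabilities: 0.4399 × 0.8423 × 0.6623.
= 0.245401.

0.2454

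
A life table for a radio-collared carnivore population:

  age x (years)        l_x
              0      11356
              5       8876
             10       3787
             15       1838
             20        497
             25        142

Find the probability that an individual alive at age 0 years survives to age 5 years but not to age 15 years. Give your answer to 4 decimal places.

This is the probability of reaching 5 but not 15, conditional on being alive at 0: (l_5 − l_15) / l_0.
= (8876 − 1838) / 11356 = 7038 / 11356 = 0.619760.

0.6198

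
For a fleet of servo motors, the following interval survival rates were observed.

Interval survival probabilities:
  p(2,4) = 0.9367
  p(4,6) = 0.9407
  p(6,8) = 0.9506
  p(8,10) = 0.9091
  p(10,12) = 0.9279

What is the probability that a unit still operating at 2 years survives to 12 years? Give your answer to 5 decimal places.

P(survive 2→12) = 0.9367 × 0.9407 × 0.9506 × 0.9091 × 0.9279.
= 0.706582.

0.70658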